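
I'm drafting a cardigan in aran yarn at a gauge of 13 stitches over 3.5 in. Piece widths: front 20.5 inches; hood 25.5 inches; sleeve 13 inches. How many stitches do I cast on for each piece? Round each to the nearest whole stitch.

front 76; hood 95; sleeve 48.

Rate = 13/3.5 = 3.714 sts per in.
front: 20.5 × 3.714 = 76.14 → 76.
hood: 25.5 × 3.714 = 94.71 → 95.
sleeve: 13 × 3.714 = 48.29 → 48.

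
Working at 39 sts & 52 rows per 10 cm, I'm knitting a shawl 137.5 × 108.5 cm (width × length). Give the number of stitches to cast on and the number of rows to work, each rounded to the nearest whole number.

Stitch gauge = 39/10 = 3.9 sts/cm; 137.5 × 3.9 = 536.25 → 536 sts.
Row gauge = 52/10 = 5.2 rows/cm; 108.5 × 5.2 = 564.20 → 564 rows.

Cast on 536 stitches and work 564 rows.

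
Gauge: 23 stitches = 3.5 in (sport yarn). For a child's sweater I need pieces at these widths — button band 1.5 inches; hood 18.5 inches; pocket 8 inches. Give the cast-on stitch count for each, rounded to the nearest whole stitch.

Rate = 23/3.5 = 6.571 sts per in.
button band: 1.5 × 6.571 = 9.86 → 10.
hood: 18.5 × 6.571 = 121.57 → 122.
pocket: 8 × 6.571 = 52.57 → 53.

button band 10; hood 122; pocket 53.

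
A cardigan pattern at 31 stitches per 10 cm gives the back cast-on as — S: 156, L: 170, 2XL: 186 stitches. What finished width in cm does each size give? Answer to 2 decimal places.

S 50.32 cm; L 54.84 cm; 2XL 60.00 cm.

31/10 = 3.1 sts per cm.
S: 156 / 3.1 = 50.323 → 50.32 cm.
L: 170 / 3.1 = 54.839 → 54.84 cm.
2XL: 186 / 3.1 = 60.000 → 60.00 cm.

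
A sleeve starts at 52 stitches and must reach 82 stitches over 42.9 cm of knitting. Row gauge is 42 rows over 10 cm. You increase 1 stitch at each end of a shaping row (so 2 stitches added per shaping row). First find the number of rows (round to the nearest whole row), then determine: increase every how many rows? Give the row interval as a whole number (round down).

Rows = 42.9 × 4.2 = 180.2 → 180 rows.
Stitches to add: 30 → 15 shaping rows (at 2 st each).
180 / 15 = 12.00 → every 12 rows.

Increase every 12th row.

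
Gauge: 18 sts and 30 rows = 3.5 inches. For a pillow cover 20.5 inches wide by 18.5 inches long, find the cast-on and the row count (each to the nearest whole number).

Cast on 105 stitches and work 159 rows.

Stitch gauge = 18/3.5 = 5.143 sts/in; 20.5 × 5.143 = 105.43 → 105 sts.
Row gauge = 30/3.5 = 8.571 rows/in; 18.5 × 8.571 = 158.57 → 159 rows.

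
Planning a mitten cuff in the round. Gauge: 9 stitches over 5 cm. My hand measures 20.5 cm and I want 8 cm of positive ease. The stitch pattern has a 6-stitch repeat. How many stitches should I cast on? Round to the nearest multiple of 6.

Finished = 20.5 + 8 = 28.5 cm.
9 / 5 = 1.8 sts/cm.
28.5 × 1.8 = 51.30 sts.
Nearest multiple of 6: 54.

Cast on 54 stitches.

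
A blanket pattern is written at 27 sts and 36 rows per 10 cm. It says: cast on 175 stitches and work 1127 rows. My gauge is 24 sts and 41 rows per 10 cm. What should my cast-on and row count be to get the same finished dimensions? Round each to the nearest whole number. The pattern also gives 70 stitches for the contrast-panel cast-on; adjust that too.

Stitches: 175 × 24/27 = 155.56 → 156.
Rows: 1127 × 41/36 = 1283.53 → 1284.
contrast-panel cast-on: 70 × 24/27 = 62.22 → 62.

Cast on 156 stitches; work 1284 rows; contrast-panel cast-on 62 stitches.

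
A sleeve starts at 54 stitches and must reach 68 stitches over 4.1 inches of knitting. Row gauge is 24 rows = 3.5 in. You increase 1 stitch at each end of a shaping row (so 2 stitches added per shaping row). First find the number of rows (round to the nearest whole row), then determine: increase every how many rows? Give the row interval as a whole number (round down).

Rows = 4.1 × 6.857 = 28.1 → 28 rows.
Stitches to add: 14 → 7 shaping rows (at 2 st each).
28 / 7 = 4.00 → every 4 rows.

Increase every 4th row.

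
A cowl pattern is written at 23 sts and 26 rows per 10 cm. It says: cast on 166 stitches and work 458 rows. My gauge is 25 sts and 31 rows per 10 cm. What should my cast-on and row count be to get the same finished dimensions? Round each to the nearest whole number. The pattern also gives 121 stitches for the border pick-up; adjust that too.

Stitches: 166 × 25/23 = 180.43 → 180.
Rows: 458 × 31/26 = 546.08 → 546.
border pick-up: 121 × 25/23 = 131.52 → 132.

Cast on 180 stitches; work 546 rows; border pick-up 132 stitches.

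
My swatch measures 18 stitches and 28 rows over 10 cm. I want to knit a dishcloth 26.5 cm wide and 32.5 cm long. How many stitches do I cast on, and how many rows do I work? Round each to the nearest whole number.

Cast on 48 stitches and work 91 rows.

Stitch gauge = 18/10 = 1.8 sts/cm; 26.5 × 1.8 = 47.70 → 48 sts.
Row gauge = 28/10 = 2.8 rows/cm; 32.5 × 2.8 = 91.00 → 91 rows.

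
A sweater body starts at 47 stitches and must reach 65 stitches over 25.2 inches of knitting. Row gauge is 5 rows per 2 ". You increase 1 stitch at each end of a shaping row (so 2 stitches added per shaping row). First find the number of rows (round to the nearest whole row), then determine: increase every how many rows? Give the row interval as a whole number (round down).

Rows = 25.2 × 2.5 = 63.0 → 63 rows.
Stitches to add: 18 → 9 shaping rows (at 2 st each).
63 / 9 = 7.00 → every 7 rows.

Increase every 7th row.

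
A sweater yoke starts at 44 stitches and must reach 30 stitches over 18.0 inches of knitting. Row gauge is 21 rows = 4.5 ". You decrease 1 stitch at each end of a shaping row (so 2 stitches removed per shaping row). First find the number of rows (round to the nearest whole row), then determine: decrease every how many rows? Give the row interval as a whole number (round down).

Rows = 18.0 × 4.667 = 84.0 → 84 rows.
Stitches to remove: 14 → 7 shaping rows (at 2 st each).
84 / 7 = 12.00 → every 12 rows.

Decrease every 12th row.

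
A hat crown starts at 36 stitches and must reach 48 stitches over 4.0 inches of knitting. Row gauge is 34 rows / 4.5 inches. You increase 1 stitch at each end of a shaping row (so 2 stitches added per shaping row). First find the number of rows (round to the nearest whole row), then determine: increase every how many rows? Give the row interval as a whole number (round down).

Rows = 4.0 × 7.556 = 30.2 → 30 rows.
Stitches to add: 12 → 6 shaping rows (at 2 st each).
30 / 6 = 5.00 → every 5 rows.

Increase every 5th row.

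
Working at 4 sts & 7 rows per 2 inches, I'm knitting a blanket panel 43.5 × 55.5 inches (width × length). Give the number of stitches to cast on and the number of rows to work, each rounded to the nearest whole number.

Cast on 87 stitches and work 194 rows.

Stitch gauge = 4/2 = 2 sts/in; 43.5 × 2 = 87.00 → 87 sts.
Row gauge = 7/2 = 3.5 rows/in; 55.5 × 3.5 = 194.25 → 194 rows.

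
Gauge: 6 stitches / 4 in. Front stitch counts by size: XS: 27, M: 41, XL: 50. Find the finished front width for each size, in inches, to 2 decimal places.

XS 18.00 inches; M 27.33 inches; XL 33.33 inches.

6/4 = 1.5 sts per in.
XS: 27 / 1.5 = 18.000 → 18.00 in.
M: 41 / 1.5 = 27.333 → 27.33 in.
XL: 50 / 1.5 = 33.333 → 33.33 in.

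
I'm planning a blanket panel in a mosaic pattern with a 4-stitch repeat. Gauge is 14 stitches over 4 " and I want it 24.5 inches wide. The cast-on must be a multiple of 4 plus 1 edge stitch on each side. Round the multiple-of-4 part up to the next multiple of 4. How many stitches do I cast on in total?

14 / 4 = 3.5 sts per inch.
24.5 × 3.5 = 85.75 sts.
Less 2 edge sts → 83.75 for the repeat.
Next multiple of 4: 84.
Add back 2 edge sts → 86.

Cast on 86 stitches.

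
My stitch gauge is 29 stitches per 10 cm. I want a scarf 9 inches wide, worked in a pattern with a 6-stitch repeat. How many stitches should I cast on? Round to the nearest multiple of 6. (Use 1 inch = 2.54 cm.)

Cast on 66 stitches.

9 in = 9 × 2.54 = 22.86 cm.
29 / 10 = 2.9 sts/cm.
22.86 × 2.9 = 66.29 sts.
→ 66.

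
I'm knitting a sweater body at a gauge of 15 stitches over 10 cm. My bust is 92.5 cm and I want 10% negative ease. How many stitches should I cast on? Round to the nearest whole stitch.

125 stitches.

Finished = 92.5 × 0.90 = 83.25 cm.
15 / 10 = 1.5 sts per cm.
83.25 × 1.5 = 124.88 sts.
→ 125 sts.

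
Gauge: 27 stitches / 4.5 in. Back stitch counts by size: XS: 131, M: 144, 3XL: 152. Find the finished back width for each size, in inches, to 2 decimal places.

27/4.5 = 6 sts per in.
XS: 131 / 6 = 21.833 → 21.83 in.
M: 144 / 6 = 24.000 → 24.00 in.
3XL: 152 / 6 = 25.333 → 25.33 in.

XS 21.83 inches; M 24.00 inches; 3XL 25.33 inches.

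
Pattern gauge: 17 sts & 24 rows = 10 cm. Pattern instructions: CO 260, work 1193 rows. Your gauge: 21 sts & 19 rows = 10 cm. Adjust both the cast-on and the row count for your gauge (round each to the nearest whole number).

Cast on 321 stitches; work 944 rows.

Stitches: 260 × 21/17 = 321.18 → 321.
Rows: 1193 × 19/24 = 944.46 → 944.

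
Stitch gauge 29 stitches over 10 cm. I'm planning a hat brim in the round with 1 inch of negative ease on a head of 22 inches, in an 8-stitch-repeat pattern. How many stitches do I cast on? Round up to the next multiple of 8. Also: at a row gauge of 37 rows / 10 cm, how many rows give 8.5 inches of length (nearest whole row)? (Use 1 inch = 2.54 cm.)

Finished = 22 − 1 = 21 inches.
21 inches × 2.54 = 53.34 cm.
29/10 = 2.9 sts per cm; 53.34 × 2.9 = 154.69 sts.
Next multiple of 8 → 160.
8.5 inches = 21.59 cm; × 3.7 = 79.88 → 80 rows.

Cast on 160 stitches; work 80 rows.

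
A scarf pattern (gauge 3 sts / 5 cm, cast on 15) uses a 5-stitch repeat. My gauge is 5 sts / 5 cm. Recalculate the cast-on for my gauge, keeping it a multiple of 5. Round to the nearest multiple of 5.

CO 25 sts.

15 × 5 / 3 = 25.00.
Nearest multiple of 5: 25.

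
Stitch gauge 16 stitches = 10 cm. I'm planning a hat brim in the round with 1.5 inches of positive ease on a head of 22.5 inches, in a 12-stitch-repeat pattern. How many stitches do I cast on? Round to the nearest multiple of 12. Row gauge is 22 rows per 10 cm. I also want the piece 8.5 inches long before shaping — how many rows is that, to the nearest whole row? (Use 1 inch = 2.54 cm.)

Cast on 96 stitches; work 47 rows.

Finished = 22.5 + 1.5 = 24 inches.
24 inches × 2.54 = 60.96 cm.
16/10 = 1.6 sts per cm; 60.96 × 1.6 = 97.54 sts.
Nearest multiple of 12 → 96.
8.5 inches = 21.59 cm; × 2.2 = 47.50 → 47 rows.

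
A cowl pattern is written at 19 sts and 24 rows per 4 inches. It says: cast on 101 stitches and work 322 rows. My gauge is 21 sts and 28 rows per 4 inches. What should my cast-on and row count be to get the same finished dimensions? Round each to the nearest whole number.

Stitches: 101 × 21/19 = 111.63 → 112.
Rows: 322 × 28/24 = 375.67 → 376.

Cast on 112 stitches; work 376 rows.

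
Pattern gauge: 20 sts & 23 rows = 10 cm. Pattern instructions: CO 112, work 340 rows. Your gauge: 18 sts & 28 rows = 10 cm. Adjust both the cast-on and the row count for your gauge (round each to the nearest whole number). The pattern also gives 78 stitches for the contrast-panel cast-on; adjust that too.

Cast on 101 stitches; work 414 rows; contrast-panel cast-on 70 stitches.

Stitches: 112 × 18/20 = 100.80 → 101.
Rows: 340 × 28/23 = 413.91 → 414.
contrast-panel cast-on: 78 × 18/20 = 70.20 → 70.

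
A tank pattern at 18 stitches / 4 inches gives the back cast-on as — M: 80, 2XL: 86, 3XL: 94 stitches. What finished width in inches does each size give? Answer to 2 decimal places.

18/4 = 4.5 sts per in.
M: 80 / 4.5 = 17.778 → 17.78 in.
2XL: 86 / 4.5 = 19.111 → 19.11 in.
3XL: 94 / 4.5 = 20.889 → 20.89 in.

M 17.78 inches; 2XL 19.11 inches; 3XL 20.89 inches.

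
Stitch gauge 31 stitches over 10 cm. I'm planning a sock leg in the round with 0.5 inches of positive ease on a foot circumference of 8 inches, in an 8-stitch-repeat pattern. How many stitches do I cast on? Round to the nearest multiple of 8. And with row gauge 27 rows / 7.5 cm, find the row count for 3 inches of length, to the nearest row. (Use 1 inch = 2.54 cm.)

Cast on 64 stitches; work 27 rows.

Finished = 8 + 0.5 = 8.5 inches.
8.5 inches × 2.54 = 21.59 cm.
31/10 = 3.1 sts per cm; 21.59 × 3.1 = 66.93 sts.
Nearest multiple of 8 → 64.
3 inches = 7.62 cm; × 3.6 = 27.43 → 27 rows.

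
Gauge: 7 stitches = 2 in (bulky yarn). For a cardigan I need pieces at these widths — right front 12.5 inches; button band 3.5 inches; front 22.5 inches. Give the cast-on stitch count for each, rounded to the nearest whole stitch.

Rate = 7/2 = 3.5 sts per in.
right front: 12.5 × 3.5 = 43.75 → 44.
button band: 3.5 × 3.5 = 12.25 → 12.
front: 22.5 × 3.5 = 78.75 → 79.

right front 44; button band 12; front 79.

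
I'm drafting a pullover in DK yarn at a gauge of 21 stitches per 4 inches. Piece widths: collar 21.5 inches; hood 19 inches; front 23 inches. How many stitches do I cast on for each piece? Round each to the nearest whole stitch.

Rate = 21/4 = 5.25 sts per in.
collar: 21.5 × 5.25 = 112.88 → 113.
hood: 19 × 5.25 = 99.75 → 100.
front: 23 × 5.25 = 120.75 → 121.

collar 113; hood 100; front 121.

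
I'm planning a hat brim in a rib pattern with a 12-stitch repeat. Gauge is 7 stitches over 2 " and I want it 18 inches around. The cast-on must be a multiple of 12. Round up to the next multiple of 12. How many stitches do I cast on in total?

CO 72 sts.

7 / 2 = 3.5 sts per inch.
18 × 3.5 = 63.00 sts.
Next multiple of 12: 72.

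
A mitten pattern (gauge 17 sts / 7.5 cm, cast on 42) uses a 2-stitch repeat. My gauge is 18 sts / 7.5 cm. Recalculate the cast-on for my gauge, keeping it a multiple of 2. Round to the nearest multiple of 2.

Cast on 44 stitches.

42 × 18 / 17 = 44.47.
Nearest multiple of 2: 44.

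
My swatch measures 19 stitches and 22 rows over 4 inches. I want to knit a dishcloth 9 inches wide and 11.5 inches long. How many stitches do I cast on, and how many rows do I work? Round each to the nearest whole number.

Cast on 43 stitches and work 63 rows.

Stitch gauge = 19/4 = 4.75 sts/in; 9 × 4.75 = 42.75 → 43 sts.
Row gauge = 22/4 = 5.5 rows/in; 11.5 × 5.5 = 63.25 → 63 rows.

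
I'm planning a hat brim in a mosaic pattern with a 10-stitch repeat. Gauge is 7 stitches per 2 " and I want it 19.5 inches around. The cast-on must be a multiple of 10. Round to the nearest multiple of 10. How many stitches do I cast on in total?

CO 70 sts.

7 / 2 = 3.5 sts per inch.
19.5 × 3.5 = 68.25 sts.
Nearest multiple of 10: 70.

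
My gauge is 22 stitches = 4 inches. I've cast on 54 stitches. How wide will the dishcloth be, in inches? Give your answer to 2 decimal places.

9.82 inches.

22 stitches / 4 inch = 5.5 stitches per inch.
54 / 5.5 = 9.818 inches.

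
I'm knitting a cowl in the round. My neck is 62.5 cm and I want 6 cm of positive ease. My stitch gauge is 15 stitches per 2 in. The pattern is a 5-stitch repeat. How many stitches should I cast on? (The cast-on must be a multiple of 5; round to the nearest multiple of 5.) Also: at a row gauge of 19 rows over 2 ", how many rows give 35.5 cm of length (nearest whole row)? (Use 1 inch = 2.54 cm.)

Cast on 200 stitches; work 133 rows.

Finished = 62.5 + 6 = 68.5 cm.
68.5 cm × 1/2.54 = 26.97 inches.
15/2 = 7.5 sts per in; 26.97 × 7.5 = 202.26 sts.
Nearest multiple of 5 → 200.
35.5 cm = 13.98 inches; × 9.5 = 132.78 → 133 rows.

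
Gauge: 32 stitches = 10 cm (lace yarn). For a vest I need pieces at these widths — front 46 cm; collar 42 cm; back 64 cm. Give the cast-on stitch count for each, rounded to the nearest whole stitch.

front 147; collar 134; back 205.

Rate = 32/10 = 3.2 sts per cm.
front: 46 × 3.2 = 147.20 → 147.
collar: 42 × 3.2 = 134.40 → 134.
back: 64 × 3.2 = 204.80 → 205.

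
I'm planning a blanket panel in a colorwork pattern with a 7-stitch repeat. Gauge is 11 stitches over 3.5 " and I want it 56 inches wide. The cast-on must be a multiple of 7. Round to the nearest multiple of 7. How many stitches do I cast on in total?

175 stitches.

11 / 3.5 = 3.143 sts per inch.
56 × 3.143 = 176.00 sts.
Nearest multiple of 7: 175.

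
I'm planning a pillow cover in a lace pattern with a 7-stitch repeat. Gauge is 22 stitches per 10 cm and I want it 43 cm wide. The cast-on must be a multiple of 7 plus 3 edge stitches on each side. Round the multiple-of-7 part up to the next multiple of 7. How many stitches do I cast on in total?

22 / 10 = 2.2 sts per cm.
43 × 2.2 = 94.60 sts.
Less 6 edge sts → 88.60 for the repeat.
Next multiple of 7: 91.
Add back 6 edge sts → 97.

CO 97 sts.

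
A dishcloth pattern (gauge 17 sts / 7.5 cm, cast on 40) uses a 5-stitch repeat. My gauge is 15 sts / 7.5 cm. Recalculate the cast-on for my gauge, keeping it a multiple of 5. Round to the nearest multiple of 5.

40 × 15 / 17 = 35.29.
Nearest multiple of 5: 35.

Cast on 35 stitches.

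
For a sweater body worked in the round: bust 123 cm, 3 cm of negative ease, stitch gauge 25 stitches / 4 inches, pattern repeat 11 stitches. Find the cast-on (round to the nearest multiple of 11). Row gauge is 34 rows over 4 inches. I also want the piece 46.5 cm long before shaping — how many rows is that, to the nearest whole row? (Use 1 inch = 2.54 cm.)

Cast on 297 stitches; work 156 rows.

Finished = 123 − 3 = 120 cm.
120 cm × 1/2.54 = 47.24 inches.
25/4 = 6.25 sts per in; 47.24 × 6.25 = 295.28 sts.
Nearest multiple of 11 → 297.
46.5 cm = 18.31 inches; × 8.5 = 155.61 → 156 rows.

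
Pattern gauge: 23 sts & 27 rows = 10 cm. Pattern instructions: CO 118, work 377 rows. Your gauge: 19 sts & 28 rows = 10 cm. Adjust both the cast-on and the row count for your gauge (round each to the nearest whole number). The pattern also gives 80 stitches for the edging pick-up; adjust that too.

Stitches: 118 × 19/23 = 97.48 → 97.
Rows: 377 × 28/27 = 390.96 → 391.
edging pick-up: 80 × 19/23 = 66.09 → 66.

Cast on 97 stitches; work 391 rows; edging pick-up 66 stitches.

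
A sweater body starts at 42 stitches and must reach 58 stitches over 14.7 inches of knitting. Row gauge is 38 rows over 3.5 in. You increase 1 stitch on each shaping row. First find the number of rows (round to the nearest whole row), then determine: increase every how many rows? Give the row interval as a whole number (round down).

Rows = 14.7 × 10.857 = 159.6 → 160 rows.
Stitches to add: 16 → 16 shaping rows (at 1 st each).
160 / 16 = 10.00 → every 10 rows.

Increase every 10th row.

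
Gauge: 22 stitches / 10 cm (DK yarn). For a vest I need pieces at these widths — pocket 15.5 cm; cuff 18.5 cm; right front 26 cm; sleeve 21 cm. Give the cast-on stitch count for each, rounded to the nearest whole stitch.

Rate = 22/10 = 2.2 sts per cm.
pocket: 15.5 × 2.2 = 34.10 → 34.
cuff: 18.5 × 2.2 = 40.70 → 41.
right front: 26 × 2.2 = 57.20 → 57.
sleeve: 21 × 2.2 = 46.20 → 46.

pocket 34; cuff 41; right front 57; sleeve 46.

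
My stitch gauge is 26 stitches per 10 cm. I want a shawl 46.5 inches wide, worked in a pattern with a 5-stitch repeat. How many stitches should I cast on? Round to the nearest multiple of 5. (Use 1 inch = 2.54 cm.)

CO 305 sts.

46.5 in = 46.5 × 2.54 = 118.11 cm.
26 / 10 = 2.6 sts/cm.
118.11 × 2.6 = 307.09 sts.
→ 305.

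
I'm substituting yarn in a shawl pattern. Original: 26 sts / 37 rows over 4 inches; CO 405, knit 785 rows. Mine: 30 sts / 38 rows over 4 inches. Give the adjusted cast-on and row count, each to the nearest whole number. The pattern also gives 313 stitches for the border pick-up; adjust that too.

Stitches: 405 × 30/26 = 467.31 → 467.
Rows: 785 × 38/37 = 806.22 → 806.
border pick-up: 313 × 30/26 = 361.15 → 361.

Cast on 467 stitches; work 806 rows; border pick-up 361 stitches.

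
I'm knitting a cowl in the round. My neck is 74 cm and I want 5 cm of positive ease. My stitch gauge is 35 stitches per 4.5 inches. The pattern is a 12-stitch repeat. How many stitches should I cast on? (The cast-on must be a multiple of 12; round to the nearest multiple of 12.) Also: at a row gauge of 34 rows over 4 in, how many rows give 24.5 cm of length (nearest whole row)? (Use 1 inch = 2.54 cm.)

Cast on 240 stitches; work 82 rows.

Finished = 74 + 5 = 79 cm.
79 cm × 1/2.54 = 31.10 inches.
35/4.5 = 7.778 sts per in; 31.10 × 7.778 = 241.91 sts.
Nearest multiple of 12 → 240.
24.5 cm = 9.65 inches; × 8.5 = 81.99 → 82 rows.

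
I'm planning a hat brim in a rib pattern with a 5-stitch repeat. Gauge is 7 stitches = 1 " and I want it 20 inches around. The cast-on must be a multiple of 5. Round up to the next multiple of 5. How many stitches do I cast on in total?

7 / 1 = 7 sts per inch.
20 × 7 = 140.00 sts.
Next multiple of 5: 140.

140 stitches.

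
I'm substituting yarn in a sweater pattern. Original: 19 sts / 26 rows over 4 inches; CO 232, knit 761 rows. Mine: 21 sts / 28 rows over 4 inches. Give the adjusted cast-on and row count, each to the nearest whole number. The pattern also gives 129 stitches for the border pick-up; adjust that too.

Cast on 256 stitches; work 820 rows; border pick-up 143 stitches.

Stitches: 232 × 21/19 = 256.42 → 256.
Rows: 761 × 28/26 = 819.54 → 820.
border pick-up: 129 × 21/19 = 142.58 → 143.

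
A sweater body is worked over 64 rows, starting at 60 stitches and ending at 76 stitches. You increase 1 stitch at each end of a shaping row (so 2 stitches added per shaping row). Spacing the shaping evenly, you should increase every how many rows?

Stitches to add: |76 − 60| = 16.
Shaping rows needed: 16 / 2 = 8.
64 rows / 8 = every 8 rows.

Increase every 8th row.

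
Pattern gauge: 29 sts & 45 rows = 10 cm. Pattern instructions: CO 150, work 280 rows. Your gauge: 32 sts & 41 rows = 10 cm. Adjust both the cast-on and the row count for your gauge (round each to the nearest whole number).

Cast on 166 stitches; work 255 rows.

Stitches: 150 × 32/29 = 165.52 → 166.
Rows: 280 × 41/45 = 255.11 → 255.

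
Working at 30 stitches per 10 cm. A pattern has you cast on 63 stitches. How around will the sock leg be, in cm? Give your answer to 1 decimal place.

21.0 cm.

30 stitches / 10 cm = 3 stitches per cm.
63 / 3 = 21.00 cm.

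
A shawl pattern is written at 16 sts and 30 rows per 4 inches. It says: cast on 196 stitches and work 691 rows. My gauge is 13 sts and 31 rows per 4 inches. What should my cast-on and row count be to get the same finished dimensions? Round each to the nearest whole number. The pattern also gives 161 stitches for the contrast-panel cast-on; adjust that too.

Stitches: 196 × 13/16 = 159.25 → 159.
Rows: 691 × 31/30 = 714.03 → 714.
contrast-panel cast-on: 161 × 13/16 = 130.81 → 131.

Cast on 159 stitches; work 714 rows; contrast-panel cast-on 131 stitches.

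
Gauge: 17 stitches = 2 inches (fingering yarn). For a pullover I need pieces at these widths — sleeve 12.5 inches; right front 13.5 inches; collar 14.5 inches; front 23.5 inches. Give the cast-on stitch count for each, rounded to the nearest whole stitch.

sleeve 106; right front 115; collar 123; front 200.

Rate = 17/2 = 8.5 sts per in.
sleeve: 12.5 × 8.5 = 106.25 → 106.
right front: 13.5 × 8.5 = 114.75 → 115.
collar: 14.5 × 8.5 = 123.25 → 123.
front: 23.5 × 8.5 = 199.75 → 200.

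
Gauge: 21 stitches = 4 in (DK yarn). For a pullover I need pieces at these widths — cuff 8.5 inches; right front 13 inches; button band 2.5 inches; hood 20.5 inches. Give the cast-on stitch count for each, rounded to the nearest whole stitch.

cuff 45; right front 68; button band 13; hood 108.

Rate = 21/4 = 5.25 sts per in.
cuff: 8.5 × 5.25 = 44.62 → 45.
right front: 13 × 5.25 = 68.25 → 68.
button band: 2.5 × 5.25 = 13.12 → 13.
hood: 20.5 × 5.25 = 107.62 → 108.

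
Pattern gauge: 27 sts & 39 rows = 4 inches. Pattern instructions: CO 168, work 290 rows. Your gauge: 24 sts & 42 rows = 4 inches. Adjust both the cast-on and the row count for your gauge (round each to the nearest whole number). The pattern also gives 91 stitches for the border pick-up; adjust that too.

Cast on 149 stitches; work 312 rows; border pick-up 81 stitches.

Stitches: 168 × 24/27 = 149.33 → 149.
Rows: 290 × 42/39 = 312.31 → 312.
border pick-up: 91 × 24/27 = 80.89 → 81.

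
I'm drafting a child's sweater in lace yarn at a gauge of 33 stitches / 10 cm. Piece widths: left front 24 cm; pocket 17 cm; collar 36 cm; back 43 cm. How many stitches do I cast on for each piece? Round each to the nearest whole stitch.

Rate = 33/10 = 3.3 sts per cm.
left front: 24 × 3.3 = 79.20 → 79.
pocket: 17 × 3.3 = 56.10 → 56.
collar: 36 × 3.3 = 118.80 → 119.
back: 43 × 3.3 = 141.90 → 142.

left front 79; pocket 56; collar 119; back 142.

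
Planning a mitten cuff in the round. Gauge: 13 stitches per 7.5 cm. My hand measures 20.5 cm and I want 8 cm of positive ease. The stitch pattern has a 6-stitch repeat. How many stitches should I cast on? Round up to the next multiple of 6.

Finished = 20.5 + 8 = 28.5 cm.
13 / 7.5 = 1.733 sts/cm.
28.5 × 1.733 = 49.40 sts.
Next multiple of 6: 54.

CO 54 sts.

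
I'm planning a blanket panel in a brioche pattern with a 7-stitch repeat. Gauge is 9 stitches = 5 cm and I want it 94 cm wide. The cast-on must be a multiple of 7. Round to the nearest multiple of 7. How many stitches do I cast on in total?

CO 168 sts.

9 / 5 = 1.8 sts per cm.
94 × 1.8 = 169.20 sts.
Nearest multiple of 7: 168.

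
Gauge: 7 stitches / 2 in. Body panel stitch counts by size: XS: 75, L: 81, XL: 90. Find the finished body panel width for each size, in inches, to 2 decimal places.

7/2 = 3.5 sts per in.
XS: 75 / 3.5 = 21.429 → 21.43 in.
L: 81 / 3.5 = 23.143 → 23.14 in.
XL: 90 / 3.5 = 25.714 → 25.71 in.

XS 21.43 inches; L 23.14 inches; XL 25.71 inches.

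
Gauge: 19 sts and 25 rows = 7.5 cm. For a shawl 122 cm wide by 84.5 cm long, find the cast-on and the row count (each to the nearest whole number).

Cast on 309 stitches and work 282 rows.

Stitch gauge = 19/7.5 = 2.533 sts/cm; 122 × 2.533 = 309.07 → 309 sts.
Row gauge = 25/7.5 = 3.333 rows/cm; 84.5 × 3.333 = 281.67 → 282 rows.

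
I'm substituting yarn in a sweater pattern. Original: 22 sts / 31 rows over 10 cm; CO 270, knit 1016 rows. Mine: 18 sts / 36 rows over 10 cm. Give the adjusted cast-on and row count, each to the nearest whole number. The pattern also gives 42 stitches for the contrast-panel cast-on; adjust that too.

Stitches: 270 × 18/22 = 220.91 → 221.
Rows: 1016 × 36/31 = 1179.87 → 1180.
contrast-panel cast-on: 42 × 18/22 = 34.36 → 34.

Cast on 221 stitches; work 1180 rows; contrast-panel cast-on 34 stitches.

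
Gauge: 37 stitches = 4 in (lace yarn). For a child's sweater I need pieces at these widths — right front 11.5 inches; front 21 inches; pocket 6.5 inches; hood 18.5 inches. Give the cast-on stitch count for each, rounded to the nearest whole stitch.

right front 106; front 194; pocket 60; hood 171.

Rate = 37/4 = 9.25 sts per in.
right front: 11.5 × 9.25 = 106.38 → 106.
front: 21 × 9.25 = 194.25 → 194.
pocket: 6.5 × 9.25 = 60.12 → 60.
hood: 18.5 × 9.25 = 171.12 → 171.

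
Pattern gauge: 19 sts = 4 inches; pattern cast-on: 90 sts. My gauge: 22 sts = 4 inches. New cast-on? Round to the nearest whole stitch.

CO 104 sts.

Scale factor = 22 / 19 = 1.158.
90 × 22 / 19 = 104.21 sts.
→ 104 sts.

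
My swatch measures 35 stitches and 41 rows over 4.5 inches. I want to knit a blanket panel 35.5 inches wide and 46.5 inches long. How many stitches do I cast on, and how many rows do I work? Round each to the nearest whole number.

Stitch gauge = 35/4.5 = 7.778 sts/in; 35.5 × 7.778 = 276.11 → 276 sts.
Row gauge = 41/4.5 = 9.111 rows/in; 46.5 × 9.111 = 423.67 → 424 rows.

Cast on 276 stitches and work 424 rows.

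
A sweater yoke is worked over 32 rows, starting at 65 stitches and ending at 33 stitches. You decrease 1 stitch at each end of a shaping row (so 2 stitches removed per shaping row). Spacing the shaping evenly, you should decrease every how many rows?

Stitches to remove: |33 − 65| = 32.
Shaping rows needed: 32 / 2 = 16.
32 rows / 16 = every 2 rows.

Decrease every 2nd row.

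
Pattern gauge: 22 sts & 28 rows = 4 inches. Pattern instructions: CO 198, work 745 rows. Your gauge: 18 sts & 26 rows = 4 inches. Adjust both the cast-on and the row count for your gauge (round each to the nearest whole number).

Stitches: 198 × 18/22 = 162.00 → 162.
Rows: 745 × 26/28 = 691.79 → 692.

Cast on 162 stitches; work 692 rows.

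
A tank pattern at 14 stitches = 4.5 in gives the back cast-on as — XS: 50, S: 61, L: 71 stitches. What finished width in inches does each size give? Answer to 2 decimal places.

XS 16.07 inches; S 19.61 inches; L 22.82 inches.

14/4.5 = 3.111 sts per in.
XS: 50 / 3.111 = 16.071 → 16.07 in.
S: 61 / 3.111 = 19.607 → 19.61 in.
L: 71 / 3.111 = 22.821 → 22.82 in.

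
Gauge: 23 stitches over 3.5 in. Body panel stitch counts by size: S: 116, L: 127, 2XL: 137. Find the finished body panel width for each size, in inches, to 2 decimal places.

S 17.65 inches; L 19.33 inches; 2XL 20.85 inches.

23/3.5 = 6.571 sts per in.
S: 116 / 6.571 = 17.652 → 17.65 in.
L: 127 / 6.571 = 19.326 → 19.33 in.
2XL: 137 / 6.571 = 20.848 → 20.85 in.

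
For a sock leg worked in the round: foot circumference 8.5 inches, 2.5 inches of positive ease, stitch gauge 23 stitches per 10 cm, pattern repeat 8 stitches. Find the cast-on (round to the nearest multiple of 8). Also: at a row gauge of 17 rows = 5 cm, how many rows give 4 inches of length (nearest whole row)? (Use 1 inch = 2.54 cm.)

Finished = 8.5 + 2.5 = 11 inches.
11 inches × 2.54 = 27.94 cm.
23/10 = 2.3 sts per cm; 27.94 × 2.3 = 64.26 sts.
Nearest multiple of 8 → 64.
4 inches = 10.16 cm; × 3.4 = 34.54 → 35 rows.

Cast on 64 stitches; work 35 rows.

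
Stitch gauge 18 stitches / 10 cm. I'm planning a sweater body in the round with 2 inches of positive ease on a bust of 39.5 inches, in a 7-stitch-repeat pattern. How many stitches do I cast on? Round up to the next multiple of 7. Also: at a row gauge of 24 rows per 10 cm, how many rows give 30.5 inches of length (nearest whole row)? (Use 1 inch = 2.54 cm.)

Cast on 196 stitches; work 186 rows.

Finished = 39.5 + 2 = 41.5 inches.
41.5 inches × 2.54 = 105.41 cm.
18/10 = 1.8 sts per cm; 105.41 × 1.8 = 189.74 sts.
Next multiple of 7 → 196.
30.5 inches = 77.47 cm; × 2.4 = 185.93 → 186 rows.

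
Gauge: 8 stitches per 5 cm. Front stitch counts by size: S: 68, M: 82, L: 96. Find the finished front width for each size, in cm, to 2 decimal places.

S 42.50 cm; M 51.25 cm; L 60.00 cm.

8/5 = 1.6 sts per cm.
S: 68 / 1.6 = 42.500 → 42.50 cm.
M: 82 / 1.6 = 51.250 → 51.25 cm.
L: 96 / 1.6 = 60.000 → 60.00 cm.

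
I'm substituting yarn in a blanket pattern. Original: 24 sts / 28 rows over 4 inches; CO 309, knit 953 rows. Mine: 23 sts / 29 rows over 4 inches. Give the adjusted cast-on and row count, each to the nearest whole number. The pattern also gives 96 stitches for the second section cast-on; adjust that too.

Cast on 296 stitches; work 987 rows; second section cast-on 92 stitches.

Stitches: 309 × 23/24 = 296.12 → 296.
Rows: 953 × 29/28 = 987.04 → 987.
second section cast-on: 96 × 23/24 = 92.00 → 92.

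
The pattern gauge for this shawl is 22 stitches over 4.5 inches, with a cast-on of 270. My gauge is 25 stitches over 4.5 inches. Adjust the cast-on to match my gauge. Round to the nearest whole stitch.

Scale factor = 25 / 22 = 1.136.
270 × 25 / 22 = 306.82 sts.
→ 307 sts.

307 stitches.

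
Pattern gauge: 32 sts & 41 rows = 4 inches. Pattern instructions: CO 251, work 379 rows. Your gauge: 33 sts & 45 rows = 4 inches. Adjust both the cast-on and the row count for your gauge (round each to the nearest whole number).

Cast on 259 stitches; work 416 rows.

Stitches: 251 × 33/32 = 258.84 → 259.
Rows: 379 × 45/41 = 415.98 → 416.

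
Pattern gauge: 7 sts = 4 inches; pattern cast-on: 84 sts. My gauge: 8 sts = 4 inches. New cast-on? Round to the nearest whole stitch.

CO 96 sts.

Scale factor = 8 / 7 = 1.143.
84 × 8 / 7 = 96.00 sts.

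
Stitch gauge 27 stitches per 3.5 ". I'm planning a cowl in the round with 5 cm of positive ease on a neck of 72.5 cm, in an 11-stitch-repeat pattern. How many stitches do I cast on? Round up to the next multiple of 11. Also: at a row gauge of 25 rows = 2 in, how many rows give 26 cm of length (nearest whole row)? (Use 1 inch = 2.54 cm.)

Cast on 242 stitches; work 128 rows.

Finished = 72.5 + 5 = 77.5 cm.
77.5 cm × 1/2.54 = 30.51 inches.
27/3.5 = 7.714 sts per in; 30.51 × 7.714 = 235.38 sts.
Next multiple of 11 → 242.
26 cm = 10.24 inches; × 12.5 = 127.95 → 128 rows.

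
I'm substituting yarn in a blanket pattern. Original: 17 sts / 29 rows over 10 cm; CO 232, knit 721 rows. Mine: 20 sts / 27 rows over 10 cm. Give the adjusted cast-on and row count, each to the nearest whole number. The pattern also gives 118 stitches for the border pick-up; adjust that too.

Stitches: 232 × 20/17 = 272.94 → 273.
Rows: 721 × 27/29 = 671.28 → 671.
border pick-up: 118 × 20/17 = 138.82 → 139.

Cast on 273 stitches; work 671 rows; border pick-up 139 stitches.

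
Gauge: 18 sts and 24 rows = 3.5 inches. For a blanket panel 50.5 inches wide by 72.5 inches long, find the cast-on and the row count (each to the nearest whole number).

Cast on 260 stitches and work 497 rows.

Stitch gauge = 18/3.5 = 5.143 sts/in; 50.5 × 5.143 = 259.71 → 260 sts.
Row gauge = 24/3.5 = 6.857 rows/in; 72.5 × 6.857 = 497.14 → 497 rows.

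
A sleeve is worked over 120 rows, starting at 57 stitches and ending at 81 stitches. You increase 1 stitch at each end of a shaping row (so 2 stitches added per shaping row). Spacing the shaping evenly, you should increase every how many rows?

Stitches to add: |81 − 57| = 24.
Shaping rows needed: 24 / 2 = 12.
120 rows / 12 = every 10 rows.

Increase every 10th row.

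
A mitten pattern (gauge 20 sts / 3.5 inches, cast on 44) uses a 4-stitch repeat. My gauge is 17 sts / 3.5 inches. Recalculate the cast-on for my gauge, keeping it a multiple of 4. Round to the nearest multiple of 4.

44 × 17 / 20 = 37.40.
Nearest multiple of 4: 36.

CO 36 sts.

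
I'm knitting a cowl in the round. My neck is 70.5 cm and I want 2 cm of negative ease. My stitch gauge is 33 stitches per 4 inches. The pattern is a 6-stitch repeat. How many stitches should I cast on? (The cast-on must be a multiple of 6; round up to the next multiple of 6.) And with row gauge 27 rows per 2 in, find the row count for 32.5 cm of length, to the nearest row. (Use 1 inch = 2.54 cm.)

Cast on 228 stitches; work 173 rows.

Finished = 70.5 − 2 = 68.5 cm.
68.5 cm × 1/2.54 = 26.97 inches.
33/4 = 8.25 sts per in; 26.97 × 8.25 = 222.49 sts.
Next multiple of 6 → 228.
32.5 cm = 12.80 inches; × 13.5 = 172.74 → 173 rows.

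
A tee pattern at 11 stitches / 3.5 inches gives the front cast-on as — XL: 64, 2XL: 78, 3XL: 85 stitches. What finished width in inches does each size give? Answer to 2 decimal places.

XL 20.36 inches; 2XL 24.82 inches; 3XL 27.05 inches.

11/3.5 = 3.143 sts per in.
XL: 64 / 3.143 = 20.364 → 20.36 in.
2XL: 78 / 3.143 = 24.818 → 24.82 in.
3XL: 85 / 3.143 = 27.045 → 27.05 in.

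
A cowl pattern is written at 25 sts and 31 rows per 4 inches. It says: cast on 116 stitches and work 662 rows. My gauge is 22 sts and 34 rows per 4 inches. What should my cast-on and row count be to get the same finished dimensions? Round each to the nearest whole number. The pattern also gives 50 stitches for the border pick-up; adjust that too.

Stitches: 116 × 22/25 = 102.08 → 102.
Rows: 662 × 34/31 = 726.06 → 726.
border pick-up: 50 × 22/25 = 44.00 → 44.

Cast on 102 stitches; work 726 rows; border pick-up 44 stitches.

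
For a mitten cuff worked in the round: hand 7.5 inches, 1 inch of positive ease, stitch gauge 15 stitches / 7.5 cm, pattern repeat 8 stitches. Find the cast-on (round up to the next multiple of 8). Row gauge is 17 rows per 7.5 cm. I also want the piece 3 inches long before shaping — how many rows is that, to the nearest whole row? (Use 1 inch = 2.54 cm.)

Cast on 48 stitches; work 17 rows.

Finished = 7.5 + 1 = 8.5 inches.
8.5 inches × 2.54 = 21.59 cm.
15/7.5 = 2 sts per cm; 21.59 × 2 = 43.18 sts.
Next multiple of 8 → 48.
3 inches = 7.62 cm; × 2.267 = 17.27 → 17 rows.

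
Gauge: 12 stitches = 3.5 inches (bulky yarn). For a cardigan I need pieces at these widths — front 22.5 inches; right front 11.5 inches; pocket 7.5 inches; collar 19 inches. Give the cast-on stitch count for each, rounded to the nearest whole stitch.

Rate = 12/3.5 = 3.429 sts per in.
front: 22.5 × 3.429 = 77.14 → 77.
right front: 11.5 × 3.429 = 39.43 → 39.
pocket: 7.5 × 3.429 = 25.71 → 26.
collar: 19 × 3.429 = 65.14 → 65.

front 77; right front 39; pocket 26; collar 65.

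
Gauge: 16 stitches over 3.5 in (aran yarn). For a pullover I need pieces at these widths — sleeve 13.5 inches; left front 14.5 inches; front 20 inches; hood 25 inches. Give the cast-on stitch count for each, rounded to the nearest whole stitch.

sleeve 62; left front 66; front 91; hood 114.

Rate = 16/3.5 = 4.571 sts per in.
sleeve: 13.5 × 4.571 = 61.71 → 62.
left front: 14.5 × 4.571 = 66.29 → 66.
front: 20 × 4.571 = 91.43 → 91.
hood: 25 × 4.571 = 114.29 → 114.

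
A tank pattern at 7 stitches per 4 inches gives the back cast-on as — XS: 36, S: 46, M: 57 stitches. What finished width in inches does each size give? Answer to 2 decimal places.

7/4 = 1.75 sts per in.
XS: 36 / 1.75 = 20.571 → 20.57 in.
S: 46 / 1.75 = 26.286 → 26.29 in.
M: 57 / 1.75 = 32.571 → 32.57 in.

XS 20.57 inches; S 26.29 inches; M 32.57 inches.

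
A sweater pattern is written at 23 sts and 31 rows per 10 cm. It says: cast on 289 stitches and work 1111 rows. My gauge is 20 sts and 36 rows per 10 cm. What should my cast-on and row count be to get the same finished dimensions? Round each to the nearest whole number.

Stitches: 289 × 20/23 = 251.30 → 251.
Rows: 1111 × 36/31 = 1290.19 → 1290.

Cast on 251 stitches; work 1290 rows.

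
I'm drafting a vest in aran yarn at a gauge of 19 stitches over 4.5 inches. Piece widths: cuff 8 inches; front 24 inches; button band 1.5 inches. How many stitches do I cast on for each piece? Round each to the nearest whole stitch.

cuff 34; front 101; button band 6.

Rate = 19/4.5 = 4.222 sts per in.
cuff: 8 × 4.222 = 33.78 → 34.
front: 24 × 4.222 = 101.33 → 101.
button band: 1.5 × 4.222 = 6.33 → 6.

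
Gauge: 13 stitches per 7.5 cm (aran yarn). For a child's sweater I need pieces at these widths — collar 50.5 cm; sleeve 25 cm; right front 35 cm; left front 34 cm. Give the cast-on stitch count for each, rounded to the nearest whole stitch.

Rate = 13/7.5 = 1.733 sts per cm.
collar: 50.5 × 1.733 = 87.53 → 88.
sleeve: 25 × 1.733 = 43.33 → 43.
right front: 35 × 1.733 = 60.67 → 61.
left front: 34 × 1.733 = 58.93 → 59.

collar 88; sleeve 43; right front 61; left front 59.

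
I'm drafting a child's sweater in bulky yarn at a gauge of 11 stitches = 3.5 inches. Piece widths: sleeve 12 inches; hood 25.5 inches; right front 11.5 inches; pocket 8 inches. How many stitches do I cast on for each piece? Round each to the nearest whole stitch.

Rate = 11/3.5 = 3.143 sts per in.
sleeve: 12 × 3.143 = 37.71 → 38.
hood: 25.5 × 3.143 = 80.14 → 80.
right front: 11.5 × 3.143 = 36.14 → 36.
pocket: 8 × 3.143 = 25.14 → 25.

sleeve 38; hood 80; right front 36; pocket 25.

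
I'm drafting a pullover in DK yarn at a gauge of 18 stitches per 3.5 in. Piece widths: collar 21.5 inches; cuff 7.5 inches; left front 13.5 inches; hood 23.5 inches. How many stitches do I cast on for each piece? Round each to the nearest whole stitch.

Rate = 18/3.5 = 5.143 sts per in.
collar: 21.5 × 5.143 = 110.57 → 111.
cuff: 7.5 × 5.143 = 38.57 → 39.
left front: 13.5 × 5.143 = 69.43 → 69.
hood: 23.5 × 5.143 = 120.86 → 121.

collar 111; cuff 39; left front 69; hood 121.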